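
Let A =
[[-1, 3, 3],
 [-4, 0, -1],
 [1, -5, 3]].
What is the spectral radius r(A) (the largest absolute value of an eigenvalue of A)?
r(A) ≈ 5.3

The eigenvalues of A are the roots of its characteristic polynomial. With M = A (coefficients from the trace, the sum of principal 2x2 minors, and det A):
  p(λ) = det(λ I - M) = λ^3 - 2λ^2 + λ - 98.
No integer candidate from the rational root theorem (±divisors of 98) is a root, so the roots are irrational. The cubic discriminant is Δ = -258916 < 0, so there is one real root and a complex-conjugate pair. p(5) = -18 and p(6) = 52 have opposite signs, so a root lies in (5, 6); Newton's method refines it to λ ≈ 5.3. Dividing out (λ - (5.3)) leaves approximately λ^2 + 3.3λ + 18.4904. For λ^2 + 3.3λ + 18.4904 the discriminant is -63.0713. It is negative, so the remaining roots are the complex-conjugate pair λ ≈ -1.65 ± 3.9709i. Their product equals the constant term, so |λ|^2 ≈ 18.4904 and |λ| ≈ 4.3.
Thus the eigenvalues (to 4 decimals) are 5.3 (modulus 5.3); -1.65 ± 3.9709i (modulus 4.3). The spectral radius is the largest modulus: r(A) ≈ 5.3. (Cross-check: r(A) ≤ ||A||_2 ≈ 6.3037; equality holds whenever A is normal, though it can also hold for some non-normal A.)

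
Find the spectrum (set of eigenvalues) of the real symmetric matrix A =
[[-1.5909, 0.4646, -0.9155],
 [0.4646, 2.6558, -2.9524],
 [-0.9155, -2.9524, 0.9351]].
sigma(A) ≈ {-2, -1, 5}

A is real symmetric, so its spectrum consists of real eigenvalues. Expanding the characteristic polynomial of the displayed matrix gives
  det(λ I - A) = p(λ) = λ^3 + (-2)λ^2 + (-13)λ + (-10).
Solving p(λ) = 0 yields eigenvalues ≈ -2, -1, 5. (A is shown rounded to 4 decimals, so these recover the underlying integer eigenvalues to within that precision.)
Verification: the trace of A = 2 equals the sum of eigenvalues 2, and det(A) ≈ 10.0002 matches the eigenvalue product 10.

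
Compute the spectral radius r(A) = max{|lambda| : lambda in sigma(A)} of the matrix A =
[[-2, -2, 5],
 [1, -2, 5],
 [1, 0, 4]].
r(A) ≈ 4.5082

The eigenvalues of A are the roots of its characteristic polynomial. With M = A (coefficients from the trace, the sum of principal 2x2 minors, and det A):
  p(λ) = det(λ I - M) = λ^3 - 15λ - 24.
No integer candidate from the rational root theorem (±divisors of 24) is a root, so the roots are irrational. The cubic discriminant is Δ = -2052 < 0, so there is one real root and a complex-conjugate pair. p(4) = -20 and p(5) = 26 have opposite signs, so a root lies in (4, 5); Newton's method refines it to λ ≈ 4.5082. Dividing out (λ - (4.5082)) leaves approximately λ^2 + 4.5082λ + 5.3237. For λ^2 + 4.5082λ + 5.3237 the discriminant is -0.971. It is negative, so the remaining roots are the complex-conjugate pair λ ≈ -2.2541 ± 0.4927i. Their product equals the constant term, so |λ|^2 ≈ 5.3237 and |λ| ≈ 2.3073.
Thus the eigenvalues (to 4 decimals) are 4.5082 (modulus 4.5082); -2.2541 ± 0.4927i (modulus 2.3073). The spectral radius is the largest modulus: r(A) ≈ 4.5082. (Cross-check: r(A) ≤ ||A||_2 ≈ 8.5008; equality holds whenever A is normal, though it can also hold for some non-normal A.)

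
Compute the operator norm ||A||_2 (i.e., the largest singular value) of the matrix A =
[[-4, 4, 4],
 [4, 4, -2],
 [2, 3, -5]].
||A||_2 ≈ 8.7834 (= sqrt(largest eigenvalue of A^T A))

||A||_2 = sigma_max(A) = sqrt(lambda_max(A^T A)). Form the symmetric matrix M = A^T A =
[[36, 6, -34],
 [6, 41, -7],
 [-34, -7, 45]].
Its characteristic polynomial (trace, sum of principal 2x2 minors, determinant of M give the coefficients) is
  p(λ) = det(λ I - M) = λ^3 - 122λ^2 + 3700λ - 18496.
No integer candidate from the rational root theorem (±divisors of 18496) is a root, so the roots are irrational. The cubic discriminant is Δ = 7853206336 > 0, so there are three distinct real roots. p(6) = -472 and p(7) = 1769 have opposite signs, so a root lies in (6, 7); Newton's method refines it to λ ≈ 6.2032. p(38) = 808 and p(39) = -439 have opposite signs, so a root lies in (38, 39); Newton's method refines it to λ ≈ 38.6491. p(77) = -401 and p(78) = 2408 have opposite signs, so a root lies in (77, 78); Newton's method refines it to λ ≈ 77.1477. Check (Vieta): the three roots sum to 122, matching tr M = 122.
So the eigenvalues of A^T A are ≈ 6.2032, 38.6491, 77.1477 (all ≥ 0, as they must be for A^T A). The largest is λ_max ≈ 77.1477, hence ||A||_2 = sqrt(λ_max) ≈ 8.7834.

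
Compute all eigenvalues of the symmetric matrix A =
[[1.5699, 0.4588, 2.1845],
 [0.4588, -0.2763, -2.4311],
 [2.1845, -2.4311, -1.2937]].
sigma(A) ≈ {-4, 1, 3}

A is real symmetric, so its spectrum consists of real eigenvalues. Expanding the characteristic polynomial of the displayed matrix gives
  det(λ I - A) = p(λ) = λ^3 + (0)λ^2 + (-13)λ + (12).
Solving p(λ) = 0 yields eigenvalues ≈ -4, 1, 3. (A is shown rounded to 4 decimals, so these recover the underlying integer eigenvalues to within that precision.)
Verification: the trace of A = 0 equals the sum of eigenvalues 0, and det(A) ≈ -11.9996 matches the eigenvalue product -12.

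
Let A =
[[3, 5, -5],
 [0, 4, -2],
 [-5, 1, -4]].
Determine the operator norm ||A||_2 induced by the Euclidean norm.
||A||_2 ≈ 8.9874 (= sqrt(largest eigenvalue of A^T A))

||A||_2 = sigma_max(A) = sqrt(lambda_max(A^T A)). Form the symmetric matrix M = A^T A =
[[34, 10, 5],
 [10, 42, -37],
 [5, -37, 45]].
Its characteristic polynomial (trace, sum of principal 2x2 minors, determinant of M give the coefficients) is
  p(λ) = det(λ I - M) = λ^3 - 121λ^2 + 3354λ - 8464.
No integer candidate from the rational root theorem (±divisors of 8464) is a root, so the roots are irrational. The cubic discriminant is Δ = 13697803460 > 0, so there are three distinct real roots. p(2) = -2232 and p(3) = 536 have opposite signs, so a root lies in (2, 3); Newton's method refines it to λ ≈ 2.7998. p(37) = 638 and p(38) = -864 have opposite signs, so a root lies in (37, 38); Newton's method refines it to λ ≈ 37.4262. p(80) = -2544 and p(81) = 770 have opposite signs, so a root lies in (80, 81); Newton's method refines it to λ ≈ 80.774. Check (Vieta): the three roots sum to 121, matching tr M = 121.
So the eigenvalues of A^T A are ≈ 2.7998, 37.4262, 80.774 (all ≥ 0, as they must be for A^T A). The largest is λ_max ≈ 80.774, hence ||A||_2 = sqrt(λ_max) ≈ 8.9874.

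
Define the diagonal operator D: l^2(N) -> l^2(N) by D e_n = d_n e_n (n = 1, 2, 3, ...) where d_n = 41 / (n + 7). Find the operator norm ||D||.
||D|| = 41/8 (attained at n = 1)

For D diagonal, ||D|| = sup_n |d_n| = sup_n 41/(n + 7). This is positive and strictly decreasing in n, so the supremum is attained at n = 1: d_1 = 41/(1 + 7) = 41/8. Hence ||D|| = 41/8.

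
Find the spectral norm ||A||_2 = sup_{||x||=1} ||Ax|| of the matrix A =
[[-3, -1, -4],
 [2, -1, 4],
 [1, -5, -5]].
||A||_2 ≈ 8.5613 (= sqrt(largest eigenvalue of A^T A))

||A||_2 = sigma_max(A) = sqrt(lambda_max(A^T A)). Form the symmetric matrix M = A^T A =
[[14, -4, 15],
 [-4, 27, 25],
 [15, 25, 57]].
Its characteristic polynomial (trace, sum of principal 2x2 minors, determinant of M give the coefficients) is
  p(λ) = det(λ I - M) = λ^3 - 98λ^2 + 1849λ - 2809.
No integer candidate from the rational root theorem (±divisors of 2809) is a root, so the roots are irrational. The cubic discriminant is Δ = 5922371833 > 0, so there are three distinct real roots. p(1) = -1057 and p(2) = 505 have opposite signs, so a root lies in (1, 2); Newton's method refines it to λ ≈ 1.6634. p(23) = 43 and p(24) = -1057 have opposite signs, so a root lies in (23, 24); Newton's method refines it to λ ≈ 23.0401. p(73) = -1057 and p(74) = 2593 have opposite signs, so a root lies in (73, 74); Newton's method refines it to λ ≈ 73.2966. Check (Vieta): the three roots sum to 98, matching tr M = 98.
So the eigenvalues of A^T A are ≈ 1.6634, 23.0401, 73.2966 (all ≥ 0, as they must be for A^T A). The largest is λ_max ≈ 73.2966, hence ||A||_2 = sqrt(λ_max) ≈ 8.5613.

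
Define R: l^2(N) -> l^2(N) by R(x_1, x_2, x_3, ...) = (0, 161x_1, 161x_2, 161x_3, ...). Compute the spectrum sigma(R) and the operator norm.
sigma(R) = closed disk {z in C : |z| ≤ 161}; ||R|| = 161

Note R = 161·U where U is the unit right shift (U x)_k = x_{k-1} (with x_0 := 0); so ||R|| = 161||U|| and sigma(R) = 161·sigma(U). ||R x||^2 = sum_{k≥1} |161x_k|^2 = 25921||x||^2, so ||R|| = 161 and sigma(R) ⊂ {|z| ≤ 161}. For any |lambda| < 161, the equation (R - lambda I) x = 0 forces x_1 = 0, then 161x_k = lambda x_{k+1} ⇒ x = 0, so R has no eigenvalues. But (R - lambda I) is not surjective for |lambda| < 161: solving (R - lambda I) x = e_1 would require x_n proportional to (lambda/161)^(-n), which is not in l^2. So every |lambda| < 161 lies in the residual spectrum. The boundary |lambda| = 161 is in the approximate point spectrum (the spectrum is closed). Hence sigma(R) is the closed disk of radius 161.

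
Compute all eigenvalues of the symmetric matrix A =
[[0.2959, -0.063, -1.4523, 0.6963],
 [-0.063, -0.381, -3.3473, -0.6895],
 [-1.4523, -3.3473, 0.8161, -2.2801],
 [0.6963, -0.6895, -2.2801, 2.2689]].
sigma(A) ≈ {-4, 0, 2, 5}

A is real symmetric, so its spectrum consists of real eigenvalues. Expanding the characteristic polynomial of the displayed matrix gives
  det(λ I - A) = p(λ) = λ^4 + (-3)λ^3 + (-18)λ^2 + (40)λ + (0).
Solving p(λ) = 0 yields eigenvalues ≈ -4, 0, 2, 5. (A is shown rounded to 4 decimals, so these recover the underlying integer eigenvalues to within that precision.)
Verification: the trace of A = 3 equals the sum of eigenvalues 3, and det(A) ≈ 0.0007 matches the eigenvalue product 0.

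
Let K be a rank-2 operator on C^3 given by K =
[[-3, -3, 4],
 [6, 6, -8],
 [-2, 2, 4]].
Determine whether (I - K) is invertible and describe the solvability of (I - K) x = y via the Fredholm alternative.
(I - K) is invertible (det(I - K) = 30 ≠ 0), so for every y in C^3 the equation (I - K) x = y has a unique solution.

K has rank 2 and factors as K = U V^T = u1 v1^T + u2 v2^T with u1 = (1, -2, 2), v1 = (-2, -1, 3), u2 = (-1, 2, 2), v2 = (1, 2, -1) (multiplying out reproduces the displayed K). The nonzero eigenvalues of U V^T coincide with those of the 2 x 2 matrix G = V^T U = [[v1·u1, v1·u2], [v2·u1, v2·u2]] = [[6, 6], [-5, 1]], and by the Sylvester determinant identity det(I_3 - U V^T) = det(I_2 - V^T U) = det([[-5, -6], [5, 0]]) = (-5)(0) - (-6)(5) = 30. (Direct check: I - K =
[[4, 3, -4],
 [-6, -5, 8],
 [2, -2, -3]]
has determinant 30.) The finite-dimensional Fredholm alternative says: either (I - K) is invertible, or ker(I - K) ≠ {0} and then range(I - K) = ker((I - K)^*)^⊥, with dim ker(I - K) = dim ker((I - K)^*). Since det(I - K) ≠ 0, 1 is not an eigenvalue of K and ker(I - K) = {0}, so we are in the first case: for every y there is a unique x = (I - K)^(-1) y. (Explicitly, by the Woodbury identity, (I - U V^T)^(-1) = I + U (I_2 - G)^(-1) V^T.)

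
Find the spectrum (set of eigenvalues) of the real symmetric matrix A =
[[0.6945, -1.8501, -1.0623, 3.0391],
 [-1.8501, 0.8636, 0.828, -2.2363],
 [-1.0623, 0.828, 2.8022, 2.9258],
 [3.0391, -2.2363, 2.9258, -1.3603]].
sigma(A) ≈ {-5, -1, 4, 5}

A is real symmetric, so its spectrum consists of real eigenvalues. Expanding the characteristic polynomial of the displayed matrix gives
  det(λ I - A) = p(λ) = λ^4 + (-3)λ^3 + (-29)λ^2 + (75)λ + (100).
Solving p(λ) = 0 yields eigenvalues ≈ -5, -1, 4, 5. (A is shown rounded to 4 decimals, so these recover the underlying integer eigenvalues to within that precision.)
Verification: the trace of A = 3 equals the sum of eigenvalues 3, and det(A) ≈ 100.0002 matches the eigenvalue product 100.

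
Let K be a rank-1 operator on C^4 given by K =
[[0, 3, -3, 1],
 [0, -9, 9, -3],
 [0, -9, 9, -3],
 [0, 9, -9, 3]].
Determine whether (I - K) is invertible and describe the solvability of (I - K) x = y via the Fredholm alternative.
(I - K) is invertible (det(I - K) = -2 ≠ 0), so for every y in C^4 the equation (I - K) x = y has a unique solution.

K has rank 1, so it is an outer product K = u v^T: every row of K is a multiple of one row vector. Reading off the entries, u = (1, -3, -3, 3) and v = (0, 3, -3, 1) (row i of K equals u_i·v^T). A rank-one matrix u v^T satisfies K u = u (v·u) and kills the (3)-dimensional subspace v^⊥, so its characteristic polynomial is lambda^3 (lambda - v·u) with v·u = tr K = 3. Hence the eigenvalues of I - K are 1 (multiplicity 3) and 1 - (3) = -2, so det(I - K) = -2. (Direct check: I - K =
[[1, -3, 3, -1],
 [0, 10, -9, 3],
 [0, 9, -8, 3],
 [0, -9, 9, -2]]
has determinant -2.) The finite-dimensional Fredholm alternative says: either (I - K) is invertible, or ker(I - K) ≠ {0} and then range(I - K) = ker((I - K)^*)^⊥, with dim ker(I - K) = dim ker((I - K)^*). Since det(I - K) ≠ 0, 1 is not an eigenvalue of K and ker(I - K) = {0}, so we are in the first case: for every y there is a unique x = (I - K)^(-1) y. Explicitly, by the Sherman–Morrison formula, (I - u v^T)^(-1) = I + u v^T/(1 - v·u), i.e. (I - K)^(-1) = I + K/(-2).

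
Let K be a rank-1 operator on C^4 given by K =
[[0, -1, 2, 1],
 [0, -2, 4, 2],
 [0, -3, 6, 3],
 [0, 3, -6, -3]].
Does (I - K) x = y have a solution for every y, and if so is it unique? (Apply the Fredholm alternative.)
(I - K) is singular (det(I - K) = 0, i.e. 1 ∈ sigma(K)). (I - K) x = y is solvable iff y ⊥ ker((I - K)^*) = span{(0, -1, 2, 1)}, i.e. iff -y_2 + 2y_3 + y_4 = 0. When solvable, the solutions are x = y + c·(1, 2, 3, -3), c arbitrary (ker(I - K) = span{(1, 2, 3, -3)}, dimension 1).

K has rank 1, so it is an outer product K = u v^T: every row of K is a multiple of one row vector. Reading off the entries, u = (1, 2, 3, -3) and v = (0, -1, 2, 1) (row i of K equals u_i·v^T). A rank-one matrix u v^T satisfies K u = u (v·u) and kills the (3)-dimensional subspace v^⊥, so its characteristic polynomial is lambda^3 (lambda - v·u) with v·u = tr K = 1. Hence the eigenvalues of I - K are 1 (multiplicity 3) and 1 - (1) = 0, so det(I - K) = 0. (Direct check: I - K =
[[1, 1, -2, -1],
 [0, 3, -4, -2],
 [0, 3, -5, -3],
 [0, -3, 6, 4]]
has determinant 0.) So 1 is an eigenvalue of K and (I - K) is not invertible. The finite-dimensional Fredholm alternative says: either (I - K) is invertible, or ker(I - K) ≠ {0} and then range(I - K) = ker((I - K)^*)^⊥, with dim ker(I - K) = dim ker((I - K)^*). We are in the second case, so we need both kernels. Kernel of I - K: (I - K) u = u - u (v·u) = u - u = 0, so ker(I - K) = span{u} = span{(1, 2, 3, -3)} (it is exactly 1-dimensional because rank(I - K) = 3). Kernel of the adjoint: K is real, so (I - K)^* = I - K^T = I - v u^T, and (I - v u^T) v = v - v (u·v) = 0; hence ker((I - K)^*) = span{v} = span{(0, -1, 2, 1)}. Therefore (I - K) x = y is solvable iff <y, v> = 0, i.e. iff -y_2 + 2y_3 + y_4 = 0. When this holds, K y = u (v·y) = 0, so (I - K) y = y and x = y is a particular solution; the full solution set is the line x = y + c·u = y + c·(1, 2, 3, -3), c ∈ C.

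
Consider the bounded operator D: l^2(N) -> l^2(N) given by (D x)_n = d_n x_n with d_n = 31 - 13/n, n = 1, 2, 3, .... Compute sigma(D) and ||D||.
sigma(D) = {31 - 13/n : n ≥ 1} ∪ {31}; ||D|| = 31

A bounded diagonal operator on l^2 with diagonal entries d_n has spectrum equal to the closure of {d_n : n ≥ 1}: every d_n is an eigenvalue (with eigenvector e_n), so {d_n} ⊂ sigma(D); the spectrum is closed, so its closure is too; and for lambda not in the closure, (D - lambda I) has bounded inverse (the diagonal entries 1/(d_n - lambda) are bounded). For our sequence d_n = 31 - 13/n, n = 1, 2, 3, ...:
  - {d_n} = {31 - 13/n : n ≥ 1}; the only limit point is 31
  - closure = {31 - 13/n : n ≥ 1} ∪ {31}
For the norm: a diagonal operator has ||D|| = sup_n |d_n|. Here d_n = 31 - 13/n increases monotonically from d_1 = 18 toward 31, with all terms in [18, 31); so sup_n |d_n| = 31 (the supremum is the limit, not attained). So ||D|| = 31.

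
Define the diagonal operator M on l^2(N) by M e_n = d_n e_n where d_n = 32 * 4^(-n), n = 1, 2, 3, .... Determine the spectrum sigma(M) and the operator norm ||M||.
sigma(M) = {32 * 4^(-n) : n ≥ 1} ∪ {0}; ||M|| = 8

A bounded diagonal operator on l^2 with diagonal entries d_n has spectrum equal to the closure of {d_n : n ≥ 1}: every d_n is an eigenvalue (with eigenvector e_n), so {d_n} ⊂ sigma(M); the spectrum is closed, so its closure is too; and for lambda not in the closure, (M - lambda I) has bounded inverse (the diagonal entries 1/(d_n - lambda) are bounded). For our sequence d_n = 32 * 4^(-n), n = 1, 2, 3, ...:
  - {d_n} = {32 * 4^(-n) : n ≥ 1}; the only limit point is 0
  - closure = {32 * 4^(-n) : n ≥ 1} ∪ {0}
For the norm: a diagonal operator has ||M|| = sup_n |d_n|. Here d_n = 32 * 4^(-n) is positive and decreasing, so sup_n |d_n| = d_1 = 32/4 = 8. So ||M|| = 8.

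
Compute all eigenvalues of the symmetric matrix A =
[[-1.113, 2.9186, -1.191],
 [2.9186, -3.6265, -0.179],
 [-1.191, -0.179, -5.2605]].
sigma(A) ≈ {-6, -5, 1}

A is real symmetric, so its spectrum consists of real eigenvalues. Expanding the characteristic polynomial of the displayed matrix gives
  det(λ I - A) = p(λ) = λ^3 + (10)λ^2 + (19)λ + (-30.0014).
Solving p(λ) = 0 yields eigenvalues ≈ -6, -5, 1. (A is shown rounded to 4 decimals, so these recover the underlying integer eigenvalues to within that precision.)
Verification: the trace of A = -10 equals the sum of eigenvalues -10, and det(A) ≈ 30.0014 matches the eigenvalue product 30.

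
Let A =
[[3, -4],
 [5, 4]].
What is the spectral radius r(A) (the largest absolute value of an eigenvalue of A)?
r(A) = sqrt(32) ≈ 5.6569

The eigenvalues of A are the roots of its characteristic polynomial. With M = A (coefficients from the trace and determinant):
  p(λ) = det(λ I - M) = λ^2 - 7λ + 32.
For λ^2 - 7λ + 32 the discriminant is -79. It is negative, so the roots are the complex-conjugate pair λ = 7/2 ± (sqrt(79)/2) i ≈ 3.5 ± 4.4441i. For a conjugate pair the product of the roots equals the constant term, so |λ|^2 = 32 and |λ| = sqrt(32) ≈ 5.6569.
Thus the eigenvalues (to 4 decimals) are 3.5 ± 4.4441i (modulus 5.6569). The spectral radius is the largest modulus: r(A) = sqrt(32) ≈ 5.6569. (Cross-check: r(A) ≤ ||A||_2 ≈ 6.408; equality holds whenever A is normal, though it can also hold for some non-normal A.)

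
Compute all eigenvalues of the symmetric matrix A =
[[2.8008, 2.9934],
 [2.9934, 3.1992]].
sigma(A) ≈ {0, 6}

A is real symmetric, so its spectrum consists of real eigenvalues. Expanding the characteristic polynomial of the displayed matrix gives
  det(λ I - A) = p(λ) = λ^2 + (-6)λ + (0).
Solving p(λ) = 0 yields eigenvalues ≈ 0, 6. (A is shown rounded to 4 decimals, so these recover the underlying integer eigenvalues to within that precision.)
Verification: the trace of A = 6 equals the sum of eigenvalues 6, and det(A) ≈ -0.0001 matches the eigenvalue product 0.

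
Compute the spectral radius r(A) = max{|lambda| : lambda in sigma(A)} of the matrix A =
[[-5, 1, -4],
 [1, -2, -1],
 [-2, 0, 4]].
r(A) = 6

The eigenvalues of A are the roots of its characteristic polynomial. With M = A (coefficients from the trace, the sum of principal 2x2 minors, and det A):
  p(λ) = det(λ I - M) = λ^3 + 3λ^2 - 27λ - 54.
By the rational root theorem any rational root is an integer divisor of 54. Testing λ = -6: p(-6) = -216 + 108 + 162 - 54 = 0, so λ = -6 is a root. Dividing out (λ + 6) leaves p(λ) = (λ + 6)(λ^2 - 3λ - 9). For λ^2 - 3λ - 9 the discriminant is 45. It is nonnegative but not a perfect square, so the roots are real and irrational: λ = (3 ± sqrt(45))/2 ≈ 4.8541, -1.8541.
Thus the eigenvalues (to 4 decimals) are 4.8541 (modulus 4.8541); -1.8541 (modulus 1.8541); -6 (modulus 6). The spectral radius is the largest modulus: r(A) = 6. (Cross-check: r(A) ≤ ||A||_2 ≈ 6.602; equality holds whenever A is normal, though it can also hold for some non-normal A.)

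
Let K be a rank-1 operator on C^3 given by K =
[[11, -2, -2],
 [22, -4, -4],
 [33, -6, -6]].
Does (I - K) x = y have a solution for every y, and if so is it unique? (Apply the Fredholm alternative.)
(I - K) is singular (det(I - K) = 0, i.e. 1 ∈ sigma(K)). (I - K) x = y is solvable iff y ⊥ ker((I - K)^*) = span{(11, -2, -2)}, i.e. iff 11y_1 - 2y_2 - 2y_3 = 0. When solvable, the solutions are x = y + c·(1, 2, 3), c arbitrary (ker(I - K) = span{(1, 2, 3)}, dimension 1).

K has rank 1, so it is an outer product K = u v^T: every row of K is a multiple of one row vector. Reading off the entries, u = (1, 2, 3) and v = (11, -2, -2) (row i of K equals u_i·v^T). A rank-one matrix u v^T satisfies K u = u (v·u) and kills the (2)-dimensional subspace v^⊥, so its characteristic polynomial is lambda^2 (lambda - v·u) with v·u = tr K = 1. Hence the eigenvalues of I - K are 1 (multiplicity 2) and 1 - (1) = 0, so det(I - K) = 0. (Direct check: I - K =
[[-10, 2, 2],
 [-22, 5, 4],
 [-33, 6, 7]]
has determinant 0.) So 1 is an eigenvalue of K and (I - K) is not invertible. The finite-dimensional Fredholm alternative says: either (I - K) is invertible, or ker(I - K) ≠ {0} and then range(I - K) = ker((I - K)^*)^⊥, with dim ker(I - K) = dim ker((I - K)^*). We are in the second case, so we need both kernels. Kernel of I - K: (I - K) u = u - u (v·u) = u - u = 0, so ker(I - K) = span{u} = span{(1, 2, 3)} (it is exactly 1-dimensional because rank(I - K) = 2). Kernel of the adjoint: K is real, so (I - K)^* = I - K^T = I - v u^T, and (I - v u^T) v = v - v (u·v) = 0; hence ker((I - K)^*) = span{v} = span{(11, -2, -2)}. Therefore (I - K) x = y is solvable iff <y, v> = 0, i.e. iff 11y_1 - 2y_2 - 2y_3 = 0. When this holds, K y = u (v·y) = 0, so (I - K) y = y and x = y is a particular solution; the full solution set is the line x = y + c·u = y + c·(1, 2, 3), c ∈ C.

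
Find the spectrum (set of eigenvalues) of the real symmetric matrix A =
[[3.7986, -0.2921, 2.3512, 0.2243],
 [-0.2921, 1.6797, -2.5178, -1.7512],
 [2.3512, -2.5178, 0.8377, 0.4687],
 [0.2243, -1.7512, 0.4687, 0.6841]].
sigma(A) ≈ {-2, 0, 3, 6}

A is real symmetric, so its spectrum consists of real eigenvalues. Expanding the characteristic polynomial of the displayed matrix gives
  det(λ I - A) = p(λ) = λ^4 + (-7)λ^3 + (0)λ^2 + (35.9981)λ + (-0.0022).
Solving p(λ) = 0 yields eigenvalues ≈ -2, 0, 3, 6. (A is shown rounded to 4 decimals, so these recover the underlying integer eigenvalues to within that precision.)
Verification: the trace of A = 7 equals the sum of eigenvalues 7, and det(A) ≈ -0.0022 matches the eigenvalue product 0.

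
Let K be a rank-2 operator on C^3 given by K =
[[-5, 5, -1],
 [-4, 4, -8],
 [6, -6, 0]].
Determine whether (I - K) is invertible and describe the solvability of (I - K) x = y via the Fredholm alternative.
(I - K) is invertible (det(I - K) = -40 ≠ 0), so for every y in C^3 the equation (I - K) x = y has a unique solution.

K has rank 2 and factors as K = U V^T = u1 v1^T + u2 v2^T with u1 = (-1, -2, 1), v1 = (3, -3, 3), u2 = (-2, 2, 3), v2 = (1, -1, -1) (multiplying out reproduces the displayed K). The nonzero eigenvalues of U V^T coincide with those of the 2 x 2 matrix G = V^T U = [[v1·u1, v1·u2], [v2·u1, v2·u2]] = [[6, -3], [0, -7]], and by the Sylvester determinant identity det(I_3 - U V^T) = det(I_2 - V^T U) = det([[-5, 3], [0, 8]]) = (-5)(8) - (3)(0) = -40. (Direct check: I - K =
[[6, -5, 1],
 [4, -3, 8],
 [-6, 6, 1]]
has determinant -40.) The finite-dimensional Fredholm alternative says: either (I - K) is invertible, or ker(I - K) ≠ {0} and then range(I - K) = ker((I - K)^*)^⊥, with dim ker(I - K) = dim ker((I - K)^*). Since det(I - K) ≠ 0, 1 is not an eigenvalue of K and ker(I - K) = {0}, so we are in the first case: for every y there is a unique x = (I - K)^(-1) y. (Explicitly, by the Woodbury identity, (I - U V^T)^(-1) = I + U (I_2 - G)^(-1) V^T.)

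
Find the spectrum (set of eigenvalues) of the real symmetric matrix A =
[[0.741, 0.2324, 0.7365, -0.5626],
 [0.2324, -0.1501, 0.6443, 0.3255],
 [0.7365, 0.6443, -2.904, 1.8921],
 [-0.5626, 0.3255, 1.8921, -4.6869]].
sigma(A) ≈ {-6, -2, 0, 1}

A is real symmetric, so its spectrum consists of real eigenvalues. Expanding the characteristic polynomial of the displayed matrix gives
  det(λ I - A) = p(λ) = λ^4 + (7)λ^3 + (4)λ^2 + (-12)λ + (0).
Solving p(λ) = 0 yields eigenvalues ≈ -6, -2, 0, 1. (A is shown rounded to 4 decimals, so these recover the underlying integer eigenvalues to within that precision.)
Verification: the trace of A = -7 equals the sum of eigenvalues -7, and det(A) ≈ 0.0002 matches the eigenvalue product 0.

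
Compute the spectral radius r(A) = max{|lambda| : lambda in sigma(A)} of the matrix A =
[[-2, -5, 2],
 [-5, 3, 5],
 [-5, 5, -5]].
r(A) ≈ 7.7475

The eigenvalues of A are the roots of its characteristic polynomial. With M = A (coefficients from the trace, the sum of principal 2x2 minors, and det A):
  p(λ) = det(λ I - M) = λ^3 + 4λ^2 - 51λ - 310.
No integer candidate from the rational root theorem (±divisors of 310) is a root, so the roots are irrational. The cubic discriminant is Δ = -804800 < 0, so there is one real root and a complex-conjugate pair. p(7) = -128 and p(8) = 50 have opposite signs, so a root lies in (7, 8); Newton's method refines it to λ ≈ 7.7475. Dividing out (λ - (7.7475)) leaves approximately λ^2 + 11.7475λ + 40.0131. For λ^2 + 11.7475λ + 40.0131 the discriminant is -22.0494. It is negative, so the remaining roots are the complex-conjugate pair λ ≈ -5.8737 ± 2.3478i. Their product equals the constant term, so |λ|^2 ≈ 40.0131 and |λ| ≈ 6.3256.
Thus the eigenvalues (to 4 decimals) are 7.7475 (modulus 7.7475); -5.8737 ± 2.3478i (modulus 6.3256). The spectral radius is the largest modulus: r(A) ≈ 7.7475. (Cross-check: r(A) ≤ ||A||_2 ≈ 9.5395; equality holds whenever A is normal, though it can also hold for some non-normal A.)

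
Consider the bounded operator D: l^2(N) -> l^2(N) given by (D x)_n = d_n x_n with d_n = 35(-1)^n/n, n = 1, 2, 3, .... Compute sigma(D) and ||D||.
sigma(D) = {35(-1)^n/n : n ≥ 1} ∪ {0}; ||D|| = 35

A bounded diagonal operator on l^2 with diagonal entries d_n has spectrum equal to the closure of {d_n : n ≥ 1}: every d_n is an eigenvalue (with eigenvector e_n), so {d_n} ⊂ sigma(D); the spectrum is closed, so its closure is too; and for lambda not in the closure, (D - lambda I) has bounded inverse (the diagonal entries 1/(d_n - lambda) are bounded). For our sequence d_n = 35(-1)^n/n, n = 1, 2, 3, ...:
  - {d_n} = {35(-1)^n/n : n ≥ 1}; the only limit point is 0
  - closure = {35(-1)^n/n : n ≥ 1} ∪ {0}
For the norm: a diagonal operator has ||D|| = sup_n |d_n|. Here |d_n| = 35/n is decreasing, so sup_n |d_n| = |d_1| = 35. So ||D|| = 35.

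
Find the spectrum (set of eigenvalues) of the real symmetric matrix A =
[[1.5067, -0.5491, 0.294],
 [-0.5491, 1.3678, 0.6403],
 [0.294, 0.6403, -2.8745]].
sigma(A) ≈ {-3, 1, 2}

A is real symmetric, so its spectrum consists of real eigenvalues. Expanding the characteristic polynomial of the displayed matrix gives
  det(λ I - A) = p(λ) = λ^3 + (0)λ^2 + (-7)λ + (6).
Solving p(λ) = 0 yields eigenvalues ≈ -3, 1, 2. (A is shown rounded to 4 decimals, so these recover the underlying integer eigenvalues to within that precision.)
Verification: the trace of A = 0 equals the sum of eigenvalues 0, and det(A) ≈ -5.9999 matches the eigenvalue product -6.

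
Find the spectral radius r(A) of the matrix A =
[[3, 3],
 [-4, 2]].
r(A) = sqrt(18) ≈ 4.2426

The eigenvalues of A are the roots of its characteristic polynomial. With M = A (coefficients from the trace and determinant):
  p(λ) = det(λ I - M) = λ^2 - 5λ + 18.
For λ^2 - 5λ + 18 the discriminant is -47. It is negative, so the roots are the complex-conjugate pair λ = 5/2 ± (sqrt(47)/2) i ≈ 2.5 ± 3.4278i. For a conjugate pair the product of the roots equals the constant term, so |λ|^2 = 18 and |λ| = sqrt(18) ≈ 4.2426.
Thus the eigenvalues (to 4 decimals) are 2.5 ± 3.4278i (modulus 4.2426). The spectral radius is the largest modulus: r(A) = sqrt(18) ≈ 4.2426. (Cross-check: r(A) ≤ ||A||_2 ≈ 5.0083; equality holds whenever A is normal, though it can also hold for some non-normal A.)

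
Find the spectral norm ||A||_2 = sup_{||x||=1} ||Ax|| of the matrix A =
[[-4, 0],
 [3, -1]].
||A||_2 = sqrt((26 + sqrt(612))/2) ≈ 5.0368 (= sqrt(largest eigenvalue of A^T A))

||A||_2 = sigma_max(A) = sqrt(lambda_max(A^T A)). Form the symmetric matrix M = A^T A =
[[25, -3],
 [-3, 1]].
Its characteristic polynomial (trace, determinant of M give the coefficients) is
  p(λ) = det(λ I - M) = λ^2 - 26λ + 16.
For λ^2 - 26λ + 16 the discriminant is 612. It is nonnegative but not a perfect square, so the roots are real and irrational: λ = (26 ± sqrt(612))/2 ≈ 25.3693, 0.6307.
So the eigenvalues of A^T A are ≈ 0.6307, 25.3693 (all ≥ 0, as they must be for A^T A). The largest is λ_max = (26 + sqrt(612))/2 ≈ 25.3693, hence ||A||_2 = sqrt(λ_max) = sqrt((26 + sqrt(612))/2) ≈ 5.0368.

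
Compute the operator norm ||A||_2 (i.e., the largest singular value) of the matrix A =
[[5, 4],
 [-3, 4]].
||A||_2 = sqrt((66 + sqrt(260))/2) ≈ 6.408 (= sqrt(largest eigenvalue of A^T A))

||A||_2 = sigma_max(A) = sqrt(lambda_max(A^T A)). Form the symmetric matrix M = A^T A =
[[34, 8],
 [8, 32]].
Its characteristic polynomial (trace, determinant of M give the coefficients) is
  p(λ) = det(λ I - M) = λ^2 - 66λ + 1024.
For λ^2 - 66λ + 1024 the discriminant is 260. It is nonnegative but not a perfect square, so the roots are real and irrational: λ = (66 ± sqrt(260))/2 ≈ 41.0623, 24.9377.
So the eigenvalues of A^T A are ≈ 24.9377, 41.0623 (all ≥ 0, as they must be for A^T A). The largest is λ_max = (66 + sqrt(260))/2 ≈ 41.0623, hence ||A||_2 = sqrt(λ_max) = sqrt((66 + sqrt(260))/2) ≈ 6.408.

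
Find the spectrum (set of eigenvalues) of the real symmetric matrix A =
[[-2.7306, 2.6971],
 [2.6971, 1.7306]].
sigma(A) ≈ {-4, 3}

A is real symmetric, so its spectrum consists of real eigenvalues. Expanding the characteristic polynomial of the displayed matrix gives
  det(λ I - A) = p(λ) = λ^2 + (1)λ + (-12).
Solving p(λ) = 0 yields eigenvalues ≈ -4, 3. (A is shown rounded to 4 decimals, so these recover the underlying integer eigenvalues to within that precision.)
Verification: the trace of A = -1 equals the sum of eigenvalues -1, and det(A) ≈ -11.9999 matches the eigenvalue product -12.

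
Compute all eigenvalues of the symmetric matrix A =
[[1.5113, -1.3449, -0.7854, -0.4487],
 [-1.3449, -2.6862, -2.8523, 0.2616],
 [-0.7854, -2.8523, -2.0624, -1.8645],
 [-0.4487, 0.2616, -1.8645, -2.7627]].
sigma(A) ≈ {-6, -3, 1, 2}

A is real symmetric, so its spectrum consists of real eigenvalues. Expanding the characteristic polynomial of the displayed matrix gives
  det(λ I - A) = p(λ) = λ^4 + (6)λ^3 + (-7)λ^2 + (-36)λ + (36.0014).
Solving p(λ) = 0 yields eigenvalues ≈ -6, -3, 1, 2. (A is shown rounded to 4 decimals, so these recover the underlying integer eigenvalues to within that precision.)
Verification: the trace of A = -6 equals the sum of eigenvalues -6, and det(A) ≈ 36.0014 matches the eigenvalue product 36.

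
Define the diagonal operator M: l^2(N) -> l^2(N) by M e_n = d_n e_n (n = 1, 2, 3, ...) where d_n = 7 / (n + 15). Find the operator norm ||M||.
||M|| = 7/16 (attained at n = 1)

For M diagonal, ||M|| = sup_n |d_n| = sup_n 7/(n + 15). This is positive and strictly decreasing in n, so the supremum is attained at n = 1: d_1 = 7/(1 + 15) = 7/16. Hence ||M|| = 7/16.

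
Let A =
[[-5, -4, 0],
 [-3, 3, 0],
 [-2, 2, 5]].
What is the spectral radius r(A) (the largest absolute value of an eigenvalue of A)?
r(A) = (2 + sqrt(112))/2 ≈ 6.2915

The eigenvalues of A are the roots of its characteristic polynomial. With M = A (coefficients from the trace, the sum of principal 2x2 minors, and det A):
  p(λ) = det(λ I - M) = λ^3 - 3λ^2 - 37λ + 135.
By the rational root theorem any rational root is an integer divisor of 135. Testing λ = 5: p(5) = 125 - 75 - 185 + 135 = 0, so λ = 5 is a root. Dividing out (λ - 5) leaves p(λ) = (λ - 5)(λ^2 + 2λ - 27). For λ^2 + 2λ - 27 the discriminant is 112. It is nonnegative but not a perfect square, so the roots are real and irrational: λ = (-2 ± sqrt(112))/2 ≈ 4.2915, -6.2915.
Thus the eigenvalues (to 4 decimals) are 4.2915 (modulus 4.2915); -6.2915 (modulus 6.2915); 5 (modulus 5). The spectral radius is the largest modulus: r(A) = (2 + sqrt(112))/2 ≈ 6.2915. (Cross-check: r(A) ≤ ||A||_2 ≈ 6.6069; equality holds whenever A is normal, though it can also hold for some non-normal A.)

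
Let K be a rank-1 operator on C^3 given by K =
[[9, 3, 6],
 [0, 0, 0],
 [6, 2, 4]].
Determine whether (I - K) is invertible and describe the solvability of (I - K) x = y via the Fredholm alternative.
(I - K) is invertible (det(I - K) = -12 ≠ 0), so for every y in C^3 the equation (I - K) x = y has a unique solution.

K has rank 1, so it is an outer product K = u v^T: every row of K is a multiple of one row vector. Reading off the entries, u = (-3, 0, -2) and v = (-3, -1, -2) (row i of K equals u_i·v^T). A rank-one matrix u v^T satisfies K u = u (v·u) and kills the (2)-dimensional subspace v^⊥, so its characteristic polynomial is lambda^2 (lambda - v·u) with v·u = tr K = 13. Hence the eigenvalues of I - K are 1 (multiplicity 2) and 1 - (13) = -12, so det(I - K) = -12. (Direct check: I - K =
[[-8, -3, -6],
 [0, 1, 0],
 [-6, -2, -3]]
has determinant -12.) The finite-dimensional Fredholm alternative says: either (I - K) is invertible, or ker(I - K) ≠ {0} and then range(I - K) = ker((I - K)^*)^⊥, with dim ker(I - K) = dim ker((I - K)^*). Since det(I - K) ≠ 0, 1 is not an eigenvalue of K and ker(I - K) = {0}, so we are in the first case: for every y there is a unique x = (I - K)^(-1) y. Explicitly, by the Sherman–Morrison formula, (I - u v^T)^(-1) = I + u v^T/(1 - v·u), i.e. (I - K)^(-1) = I + K/(-12).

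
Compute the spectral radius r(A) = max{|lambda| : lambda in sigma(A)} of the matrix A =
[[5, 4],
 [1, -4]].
r(A) = (1 + sqrt(97))/2 ≈ 5.4244

The eigenvalues of A are the roots of its characteristic polynomial. With M = A (coefficients from the trace and determinant):
  p(λ) = det(λ I - M) = λ^2 - λ - 24.
For λ^2 - λ - 24 the discriminant is 97. It is nonnegative but not a perfect square, so the roots are real and irrational: λ = (1 ± sqrt(97))/2 ≈ 5.4244, -4.4244.
Thus the eigenvalues (to 4 decimals) are 5.4244 (modulus 5.4244); -4.4244 (modulus 4.4244). The spectral radius is the largest modulus: r(A) = (1 + sqrt(97))/2 ≈ 5.4244. (Cross-check: r(A) ≤ ||A||_2 ≈ 6.729; equality holds whenever A is normal, though it can also hold for some non-normal A.)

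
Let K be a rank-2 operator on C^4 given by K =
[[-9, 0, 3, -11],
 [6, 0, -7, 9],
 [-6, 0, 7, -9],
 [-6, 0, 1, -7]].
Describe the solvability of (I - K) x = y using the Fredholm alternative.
(I - K) is invertible (det(I - K) = -78 ≠ 0), so for every y in C^4 the equation (I - K) x = y has a unique solution.

K has rank 2 and factors as K = U V^T = u1 v1^T + u2 v2^T with u1 = (-3, 2, -2, -2), v1 = (3, 0, 1, 3), u2 = (2, -3, 3, 1), v2 = (0, 0, 3, -1) (multiplying out reproduces the displayed K). The nonzero eigenvalues of U V^T coincide with those of the 2 x 2 matrix G = V^T U = [[v1·u1, v1·u2], [v2·u1, v2·u2]] = [[-17, 12], [-4, 8]], and by the Sylvester determinant identity det(I_4 - U V^T) = det(I_2 - V^T U) = det([[18, -12], [4, -7]]) = (18)(-7) - (-12)(4) = -78. (Direct check: I - K =
[[10, 0, -3, 11],
 [-6, 1, 7, -9],
 [6, 0, -6, 9],
 [6, 0, -1, 8]]
has determinant -78.) The finite-dimensional Fredholm alternative says: either (I - K) is invertible, or ker(I - K) ≠ {0} and then range(I - K) = ker((I - K)^*)^⊥, with dim ker(I - K) = dim ker((I - K)^*). Since det(I - K) ≠ 0, 1 is not an eigenvalue of K and ker(I - K) = {0}, so we are in the first case: for every y there is a unique x = (I - K)^(-1) y. (Explicitly, by the Woodbury identity, (I - U V^T)^(-1) = I + U (I_2 - G)^(-1) V^T.)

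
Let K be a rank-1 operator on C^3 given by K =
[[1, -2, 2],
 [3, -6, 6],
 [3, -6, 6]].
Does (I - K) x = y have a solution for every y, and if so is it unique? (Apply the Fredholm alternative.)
(I - K) is singular (det(I - K) = 0, i.e. 1 ∈ sigma(K)). (I - K) x = y is solvable iff y ⊥ ker((I - K)^*) = span{(1, -2, 2)}, i.e. iff y_1 - 2y_2 + 2y_3 = 0. When solvable, the solutions are x = y + c·(1, 3, 3), c arbitrary (ker(I - K) = span{(1, 3, 3)}, dimension 1).

K has rank 1, so it is an outer product K = u v^T: every row of K is a multiple of one row vector. Reading off the entries, u = (1, 3, 3) and v = (1, -2, 2) (row i of K equals u_i·v^T). A rank-one matrix u v^T satisfies K u = u (v·u) and kills the (2)-dimensional subspace v^⊥, so its characteristic polynomial is lambda^2 (lambda - v·u) with v·u = tr K = 1. Hence the eigenvalues of I - K are 1 (multiplicity 2) and 1 - (1) = 0, so det(I - K) = 0. (Direct check: I - K =
[[0, 2, -2],
 [-3, 7, -6],
 [-3, 6, -5]]
has determinant 0.) So 1 is an eigenvalue of K and (I - K) is not invertible. The finite-dimensional Fredholm alternative says: either (I - K) is invertible, or ker(I - K) ≠ {0} and then range(I - K) = ker((I - K)^*)^⊥, with dim ker(I - K) = dim ker((I - K)^*). We are in the second case, so we need both kernels. Kernel of I - K: (I - K) u = u - u (v·u) = u - u = 0, so ker(I - K) = span{u} = span{(1, 3, 3)} (it is exactly 1-dimensional because rank(I - K) = 2). Kernel of the adjoint: K is real, so (I - K)^* = I - K^T = I - v u^T, and (I - v u^T) v = v - v (u·v) = 0; hence ker((I - K)^*) = span{v} = span{(1, -2, 2)}. Therefore (I - K) x = y is solvable iff <y, v> = 0, i.e. iff y_1 - 2y_2 + 2y_3 = 0. When this holds, K y = u (v·y) = 0, so (I - K) y = y and x = y is a particular solution; the full solution set is the line x = y + c·u = y + c·(1, 3, 3), c ∈ C.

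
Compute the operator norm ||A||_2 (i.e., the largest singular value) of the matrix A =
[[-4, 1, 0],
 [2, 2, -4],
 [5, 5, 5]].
||A||_2 ≈ 8.8706 (= sqrt(largest eigenvalue of A^T A))

||A||_2 = sigma_max(A) = sqrt(lambda_max(A^T A)). Form the symmetric matrix M = A^T A =
[[45, 25, 17],
 [25, 30, 17],
 [17, 17, 41]].
Its characteristic polynomial (trace, sum of principal 2x2 minors, determinant of M give the coefficients) is
  p(λ) = det(λ I - M) = λ^3 - 116λ^2 + 3222λ - 22500.
No integer candidate from the rational root theorem (±divisors of 22500) is a root, so the roots are irrational. The cubic discriminant is Δ = 3116739312 > 0, so there are three distinct real roots. p(10) = -880 and p(11) = 237 have opposite signs, so a root lies in (10, 11); Newton's method refines it to λ ≈ 10.7747. p(26) = 432 and p(27) = -387 have opposite signs, so a root lies in (26, 27); Newton's method refines it to λ ≈ 26.5385. p(78) = -2376 and p(79) = 1121 have opposite signs, so a root lies in (78, 79); Newton's method refines it to λ ≈ 78.6868. Check (Vieta): the three roots sum to 116, matching tr M = 116.
So the eigenvalues of A^T A are ≈ 10.7747, 26.5385, 78.6868 (all ≥ 0, as they must be for A^T A). The largest is λ_max ≈ 78.6868, hence ||A||_2 = sqrt(λ_max) ≈ 8.8706.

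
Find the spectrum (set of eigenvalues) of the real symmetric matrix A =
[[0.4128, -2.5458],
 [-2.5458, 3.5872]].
sigma(A) ≈ {-1, 5}

A is real symmetric, so its spectrum consists of real eigenvalues. Expanding the characteristic polynomial of the displayed matrix gives
  det(λ I - A) = p(λ) = λ^2 + (-4)λ + (-5).
Solving p(λ) = 0 yields eigenvalues ≈ -1, 5. (A is shown rounded to 4 decimals, so these recover the underlying integer eigenvalues to within that precision.)
Verification: the trace of A = 4 equals the sum of eigenvalues 4, and det(A) ≈ -5.0003 matches the eigenvalue product -5.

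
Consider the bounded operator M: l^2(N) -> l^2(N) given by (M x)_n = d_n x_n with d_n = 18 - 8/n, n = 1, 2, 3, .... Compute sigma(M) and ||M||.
sigma(M) = {18 - 8/n : n ≥ 1} ∪ {18}; ||M|| = 18

A bounded diagonal operator on l^2 with diagonal entries d_n has spectrum equal to the closure of {d_n : n ≥ 1}: every d_n is an eigenvalue (with eigenvector e_n), so {d_n} ⊂ sigma(M); the spectrum is closed, so its closure is too; and for lambda not in the closure, (M - lambda I) has bounded inverse (the diagonal entries 1/(d_n - lambda) are bounded). For our sequence d_n = 18 - 8/n, n = 1, 2, 3, ...:
  - {d_n} = {18 - 8/n : n ≥ 1}; the only limit point is 18
  - closure = {18 - 8/n : n ≥ 1} ∪ {18}
For the norm: a diagonal operator has ||M|| = sup_n |d_n|. Here d_n = 18 - 8/n increases monotonically from d_1 = 10 toward 18, with all terms in [10, 18); so sup_n |d_n| = 18 (the supremum is the limit, not attained). So ||M|| = 18.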